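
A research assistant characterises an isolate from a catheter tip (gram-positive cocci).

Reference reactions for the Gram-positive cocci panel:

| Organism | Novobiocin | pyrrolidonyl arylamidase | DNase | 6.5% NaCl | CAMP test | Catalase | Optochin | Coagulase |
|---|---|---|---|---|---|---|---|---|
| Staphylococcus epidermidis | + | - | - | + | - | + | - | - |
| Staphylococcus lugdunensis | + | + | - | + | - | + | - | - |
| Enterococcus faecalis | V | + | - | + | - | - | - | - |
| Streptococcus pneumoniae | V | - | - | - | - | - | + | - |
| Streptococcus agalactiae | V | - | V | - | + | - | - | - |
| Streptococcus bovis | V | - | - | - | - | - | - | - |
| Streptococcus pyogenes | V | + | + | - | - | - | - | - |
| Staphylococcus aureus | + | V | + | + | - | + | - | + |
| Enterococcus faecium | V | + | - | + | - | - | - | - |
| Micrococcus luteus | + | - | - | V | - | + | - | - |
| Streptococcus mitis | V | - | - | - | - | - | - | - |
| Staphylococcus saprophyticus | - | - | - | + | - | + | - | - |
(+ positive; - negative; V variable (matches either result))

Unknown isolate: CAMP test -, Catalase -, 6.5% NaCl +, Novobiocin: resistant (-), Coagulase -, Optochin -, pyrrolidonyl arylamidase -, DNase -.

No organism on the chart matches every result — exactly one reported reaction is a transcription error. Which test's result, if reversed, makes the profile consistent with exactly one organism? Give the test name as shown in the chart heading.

As reported, no row in the chart matches all 8 reactions.
Reversing Novobiocin → still no organism matches.
Reversing pyrrolidonyl arylamidase → 2 organisms match (not unique).
Reversing Coagulase → still no organism matches.
Reversing CAMP test → still no organism matches.
Reversing DNase → still no organism matches.
Reversing Optochin → still no organism matches.
Reversing Catalase (to +) → unique match: Staphylococcus saprophyticus.
Reversing 6.5% NaCl → 2 organisms match (not unique).

Catalase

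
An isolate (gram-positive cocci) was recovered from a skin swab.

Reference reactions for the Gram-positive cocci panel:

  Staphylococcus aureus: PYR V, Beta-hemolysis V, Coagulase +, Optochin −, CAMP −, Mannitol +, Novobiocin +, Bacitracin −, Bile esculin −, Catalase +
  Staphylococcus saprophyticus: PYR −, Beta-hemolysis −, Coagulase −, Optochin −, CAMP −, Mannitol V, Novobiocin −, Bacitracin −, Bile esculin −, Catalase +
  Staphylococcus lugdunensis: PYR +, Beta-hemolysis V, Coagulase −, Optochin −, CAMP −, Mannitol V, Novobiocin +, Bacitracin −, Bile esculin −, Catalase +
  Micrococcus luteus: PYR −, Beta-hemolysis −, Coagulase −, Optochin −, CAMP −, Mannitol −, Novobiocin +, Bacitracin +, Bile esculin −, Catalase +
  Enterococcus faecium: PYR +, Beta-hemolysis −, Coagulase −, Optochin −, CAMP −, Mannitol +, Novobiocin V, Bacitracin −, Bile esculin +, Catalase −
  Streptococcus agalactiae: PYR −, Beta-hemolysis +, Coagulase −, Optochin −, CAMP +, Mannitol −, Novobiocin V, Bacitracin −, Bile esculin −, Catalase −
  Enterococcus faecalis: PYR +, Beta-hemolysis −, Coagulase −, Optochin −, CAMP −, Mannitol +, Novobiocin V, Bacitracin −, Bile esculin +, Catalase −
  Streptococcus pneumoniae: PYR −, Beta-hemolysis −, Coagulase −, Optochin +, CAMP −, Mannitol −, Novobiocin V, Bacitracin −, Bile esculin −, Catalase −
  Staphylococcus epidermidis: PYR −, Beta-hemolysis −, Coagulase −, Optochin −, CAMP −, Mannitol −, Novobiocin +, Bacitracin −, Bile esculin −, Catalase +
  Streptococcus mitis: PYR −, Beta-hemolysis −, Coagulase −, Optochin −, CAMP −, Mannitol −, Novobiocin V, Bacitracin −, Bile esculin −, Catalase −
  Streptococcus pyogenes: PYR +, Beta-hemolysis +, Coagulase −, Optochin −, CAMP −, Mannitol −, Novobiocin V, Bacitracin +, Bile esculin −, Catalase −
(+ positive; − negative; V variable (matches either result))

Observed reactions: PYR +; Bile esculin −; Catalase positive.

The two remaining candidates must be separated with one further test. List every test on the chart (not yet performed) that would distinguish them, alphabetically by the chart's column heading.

Bile esculin −: excludes Enterococcus faecium, Enterococcus faecalis — 9 left.
Catalase +: excludes Streptococcus agalactiae, Streptococcus pneumoniae, Streptococcus mitis, Streptococcus pyogenes — 5 left.
PYR +: excludes Staphylococcus saprophyticus, Micrococcus luteus, Staphylococcus epidermidis — 2 left.
Two candidates remain: Staphylococcus aureus and Staphylococcus lugdunensis.
  Beta-hemolysis: V vs V — variable for at least one, does not separate.
  Coagulase: Staphylococcus aureus +, Staphylococcus lugdunensis − — discriminates.
  Optochin: − vs − — same for both, does not separate.
  CAMP: − vs − — same for both, does not separate.
  Mannitol: + vs V — variable for at least one, does not separate.
  Novobiocin: + vs + — same for both, does not separate.
  Bacitracin: − vs − — same for both, does not separate.

Coagulase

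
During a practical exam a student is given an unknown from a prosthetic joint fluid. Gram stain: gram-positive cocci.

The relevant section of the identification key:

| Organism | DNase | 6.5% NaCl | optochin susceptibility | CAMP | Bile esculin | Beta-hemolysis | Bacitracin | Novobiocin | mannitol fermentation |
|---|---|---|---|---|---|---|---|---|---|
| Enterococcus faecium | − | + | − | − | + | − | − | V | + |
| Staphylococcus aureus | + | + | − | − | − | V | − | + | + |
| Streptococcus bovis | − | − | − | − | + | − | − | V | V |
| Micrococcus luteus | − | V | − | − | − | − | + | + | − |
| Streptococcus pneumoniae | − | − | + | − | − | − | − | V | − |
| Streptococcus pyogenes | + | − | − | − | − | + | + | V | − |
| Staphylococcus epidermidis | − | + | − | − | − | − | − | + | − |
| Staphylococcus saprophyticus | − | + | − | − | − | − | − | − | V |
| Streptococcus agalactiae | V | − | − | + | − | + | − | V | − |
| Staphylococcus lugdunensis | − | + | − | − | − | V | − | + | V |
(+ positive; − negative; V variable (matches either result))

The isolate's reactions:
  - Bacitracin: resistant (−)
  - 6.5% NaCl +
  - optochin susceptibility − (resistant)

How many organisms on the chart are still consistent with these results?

5

optochin susceptibility −: excludes Streptococcus pneumoniae — 9 left.
6.5% NaCl +: excludes Streptococcus bovis, Streptococcus pyogenes, Streptococcus agalactiae — 6 left.
Bacitracin −: excludes Micrococcus luteus — 5 left.
Still consistent: Enterococcus faecium, Staphylococcus aureus, Staphylococcus epidermidis, Staphylococcus lugdunensis, Staphylococcus saprophyticus.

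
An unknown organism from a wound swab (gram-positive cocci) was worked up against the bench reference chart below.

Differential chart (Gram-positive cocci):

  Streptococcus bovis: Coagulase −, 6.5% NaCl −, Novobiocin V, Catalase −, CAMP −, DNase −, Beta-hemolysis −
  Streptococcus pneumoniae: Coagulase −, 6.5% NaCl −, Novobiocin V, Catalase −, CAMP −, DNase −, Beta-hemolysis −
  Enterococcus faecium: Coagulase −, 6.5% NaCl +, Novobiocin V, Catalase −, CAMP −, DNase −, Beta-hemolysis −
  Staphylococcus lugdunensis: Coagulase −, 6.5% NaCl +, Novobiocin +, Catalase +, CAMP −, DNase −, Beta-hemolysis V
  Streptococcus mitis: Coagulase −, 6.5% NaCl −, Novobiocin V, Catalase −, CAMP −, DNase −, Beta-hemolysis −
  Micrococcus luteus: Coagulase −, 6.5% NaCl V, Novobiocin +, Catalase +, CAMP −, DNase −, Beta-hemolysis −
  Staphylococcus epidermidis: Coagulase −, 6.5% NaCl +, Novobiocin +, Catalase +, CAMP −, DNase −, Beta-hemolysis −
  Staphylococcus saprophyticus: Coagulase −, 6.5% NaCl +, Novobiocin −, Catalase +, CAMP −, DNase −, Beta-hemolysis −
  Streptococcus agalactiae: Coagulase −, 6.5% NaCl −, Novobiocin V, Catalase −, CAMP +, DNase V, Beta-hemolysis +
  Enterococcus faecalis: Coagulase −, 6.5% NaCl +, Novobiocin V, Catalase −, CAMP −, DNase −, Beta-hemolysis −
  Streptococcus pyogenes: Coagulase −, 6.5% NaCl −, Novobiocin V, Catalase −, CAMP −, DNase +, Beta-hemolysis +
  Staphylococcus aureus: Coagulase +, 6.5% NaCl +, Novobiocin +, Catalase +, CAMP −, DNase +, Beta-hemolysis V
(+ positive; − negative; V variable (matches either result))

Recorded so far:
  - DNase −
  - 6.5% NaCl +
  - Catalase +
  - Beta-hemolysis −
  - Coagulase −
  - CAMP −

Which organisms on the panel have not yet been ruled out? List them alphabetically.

Micrococcus luteus, Staphylococcus epidermidis, Staphylococcus lugdunensis, Staphylococcus saprophyticus

CAMP −: excludes Streptococcus agalactiae — 11 left.
DNase −: excludes Streptococcus pyogenes, Staphylococcus aureus — 9 left.
Beta-hemolysis −: all 9 remaining candidates are consistent.
Coagulase −: all 9 remaining candidates are consistent.
6.5% NaCl +: excludes Streptococcus bovis, Streptococcus pneumoniae, Streptococcus mitis — 6 left.
Catalase +: excludes Enterococcus faecium, Enterococcus faecalis — 4 left.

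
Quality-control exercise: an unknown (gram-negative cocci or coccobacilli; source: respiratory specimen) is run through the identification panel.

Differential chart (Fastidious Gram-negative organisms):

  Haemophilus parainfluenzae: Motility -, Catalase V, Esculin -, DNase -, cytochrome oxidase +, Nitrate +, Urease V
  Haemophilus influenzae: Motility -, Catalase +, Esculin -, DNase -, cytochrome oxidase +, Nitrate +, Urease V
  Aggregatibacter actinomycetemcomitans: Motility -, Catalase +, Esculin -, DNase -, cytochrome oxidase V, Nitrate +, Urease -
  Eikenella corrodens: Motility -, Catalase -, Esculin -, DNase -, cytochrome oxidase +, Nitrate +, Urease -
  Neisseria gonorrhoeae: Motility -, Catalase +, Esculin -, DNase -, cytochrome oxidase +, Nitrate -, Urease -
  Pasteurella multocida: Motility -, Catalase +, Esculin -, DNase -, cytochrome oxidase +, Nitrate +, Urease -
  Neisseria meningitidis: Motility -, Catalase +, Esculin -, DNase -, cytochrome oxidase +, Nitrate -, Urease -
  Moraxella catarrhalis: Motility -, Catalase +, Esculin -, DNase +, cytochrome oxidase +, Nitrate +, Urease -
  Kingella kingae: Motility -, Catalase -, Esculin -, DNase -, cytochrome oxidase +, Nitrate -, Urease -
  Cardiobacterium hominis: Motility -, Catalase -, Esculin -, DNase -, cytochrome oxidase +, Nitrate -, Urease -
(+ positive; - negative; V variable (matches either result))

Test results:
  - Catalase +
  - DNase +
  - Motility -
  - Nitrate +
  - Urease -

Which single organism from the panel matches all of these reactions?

Moraxella catarrhalis

Catalase +: excludes Eikenella corrodens, Kingella kingae, Cardiobacterium hominis — 7 left.
Nitrate +: excludes Neisseria gonorrhoeae, Neisseria meningitidis — 5 left.
Motility -: all 5 remaining candidates are consistent.
DNase +: excludes Haemophilus parainfluenzae, Haemophilus influenzae, Aggregatibacter actinomycetemcomitans, Pasteurella multocida — 1 left.
Urease -: the one remaining candidate is consistent.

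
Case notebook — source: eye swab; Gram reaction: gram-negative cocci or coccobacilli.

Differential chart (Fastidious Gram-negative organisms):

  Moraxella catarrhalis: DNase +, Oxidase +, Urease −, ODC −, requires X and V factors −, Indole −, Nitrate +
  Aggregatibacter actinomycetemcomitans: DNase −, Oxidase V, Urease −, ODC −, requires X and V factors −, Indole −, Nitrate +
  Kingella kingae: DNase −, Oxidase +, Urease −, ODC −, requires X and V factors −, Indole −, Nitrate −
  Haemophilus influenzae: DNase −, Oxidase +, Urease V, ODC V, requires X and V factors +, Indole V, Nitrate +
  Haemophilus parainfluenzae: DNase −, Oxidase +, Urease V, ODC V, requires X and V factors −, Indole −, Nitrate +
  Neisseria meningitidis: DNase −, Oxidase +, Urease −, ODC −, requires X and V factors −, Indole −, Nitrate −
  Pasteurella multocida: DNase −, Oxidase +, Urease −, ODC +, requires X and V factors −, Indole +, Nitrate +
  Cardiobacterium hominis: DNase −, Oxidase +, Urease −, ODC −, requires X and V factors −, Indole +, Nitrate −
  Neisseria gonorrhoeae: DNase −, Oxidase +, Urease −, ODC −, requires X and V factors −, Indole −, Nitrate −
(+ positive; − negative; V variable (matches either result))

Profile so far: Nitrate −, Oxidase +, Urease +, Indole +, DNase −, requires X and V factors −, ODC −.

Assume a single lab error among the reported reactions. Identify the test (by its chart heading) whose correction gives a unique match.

As reported, no row in the chart matches all 7 reactions.
Reversing ODC → still no organism matches.
Reversing Nitrate → still no organism matches.
Reversing DNase → still no organism matches.
Reversing Urease (to −) → unique match: Cardiobacterium hominis.
Reversing Indole → still no organism matches.
Reversing Oxidase → still no organism matches.
Reversing requires X and V factors → still no organism matches.

Urease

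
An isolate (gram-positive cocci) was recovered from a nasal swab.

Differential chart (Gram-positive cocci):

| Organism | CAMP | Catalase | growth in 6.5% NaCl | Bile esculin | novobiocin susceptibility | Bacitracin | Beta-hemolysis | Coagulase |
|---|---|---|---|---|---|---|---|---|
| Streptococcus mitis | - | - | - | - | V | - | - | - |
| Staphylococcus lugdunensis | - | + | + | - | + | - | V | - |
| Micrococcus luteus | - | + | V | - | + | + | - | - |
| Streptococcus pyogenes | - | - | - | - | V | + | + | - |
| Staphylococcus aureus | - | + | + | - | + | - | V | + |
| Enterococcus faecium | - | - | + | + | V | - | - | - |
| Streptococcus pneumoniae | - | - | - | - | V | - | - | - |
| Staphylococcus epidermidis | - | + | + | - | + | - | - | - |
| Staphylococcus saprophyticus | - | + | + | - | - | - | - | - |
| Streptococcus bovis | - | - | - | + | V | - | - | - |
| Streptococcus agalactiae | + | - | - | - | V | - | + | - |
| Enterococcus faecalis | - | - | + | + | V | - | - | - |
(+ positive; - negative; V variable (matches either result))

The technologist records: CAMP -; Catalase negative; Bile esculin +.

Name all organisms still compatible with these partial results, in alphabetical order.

Enterococcus faecalis, Enterococcus faecium, Streptococcus bovis

Bile esculin +: excludes 9 organisms — 3 left.
Catalase -: all 3 remaining candidates are consistent.
CAMP -: all 3 remaining candidates are consistent.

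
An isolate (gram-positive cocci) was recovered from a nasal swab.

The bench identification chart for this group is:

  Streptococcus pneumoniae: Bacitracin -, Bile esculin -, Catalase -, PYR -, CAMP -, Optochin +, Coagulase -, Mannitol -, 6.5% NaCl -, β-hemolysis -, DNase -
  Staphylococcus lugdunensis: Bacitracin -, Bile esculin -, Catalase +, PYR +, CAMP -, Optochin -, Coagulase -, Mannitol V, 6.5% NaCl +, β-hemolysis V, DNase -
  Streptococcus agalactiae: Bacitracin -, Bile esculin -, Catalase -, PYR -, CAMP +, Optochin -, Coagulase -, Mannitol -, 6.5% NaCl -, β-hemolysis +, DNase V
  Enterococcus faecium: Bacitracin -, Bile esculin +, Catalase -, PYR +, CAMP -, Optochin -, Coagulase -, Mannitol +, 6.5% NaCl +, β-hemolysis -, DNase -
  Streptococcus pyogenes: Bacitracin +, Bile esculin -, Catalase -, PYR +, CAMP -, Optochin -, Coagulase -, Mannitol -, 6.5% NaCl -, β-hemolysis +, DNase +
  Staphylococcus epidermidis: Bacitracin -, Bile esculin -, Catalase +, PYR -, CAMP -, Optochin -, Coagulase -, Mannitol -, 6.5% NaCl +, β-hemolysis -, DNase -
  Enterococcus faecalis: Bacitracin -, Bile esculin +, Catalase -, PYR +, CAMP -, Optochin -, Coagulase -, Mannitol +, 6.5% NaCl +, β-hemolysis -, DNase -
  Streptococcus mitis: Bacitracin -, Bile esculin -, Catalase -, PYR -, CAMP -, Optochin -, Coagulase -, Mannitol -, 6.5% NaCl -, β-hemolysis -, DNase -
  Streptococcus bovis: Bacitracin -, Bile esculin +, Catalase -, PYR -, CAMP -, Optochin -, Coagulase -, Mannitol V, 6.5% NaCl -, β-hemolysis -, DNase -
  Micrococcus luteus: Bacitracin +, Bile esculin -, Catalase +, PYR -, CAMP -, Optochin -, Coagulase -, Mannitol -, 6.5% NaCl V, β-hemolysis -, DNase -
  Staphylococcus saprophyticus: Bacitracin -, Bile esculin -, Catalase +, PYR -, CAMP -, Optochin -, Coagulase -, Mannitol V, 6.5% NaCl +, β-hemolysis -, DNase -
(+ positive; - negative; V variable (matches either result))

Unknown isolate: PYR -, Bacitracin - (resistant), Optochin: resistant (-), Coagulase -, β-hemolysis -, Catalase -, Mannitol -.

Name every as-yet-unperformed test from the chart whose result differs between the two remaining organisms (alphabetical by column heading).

PYR -: excludes Staphylococcus lugdunensis, Enterococcus faecium, Streptococcus pyogenes, Enterococcus faecalis — 7 left.
Optochin -: excludes Streptococcus pneumoniae — 6 left.
β-hemolysis -: excludes Streptococcus agalactiae — 5 left.
Mannitol -: all 5 remaining candidates are consistent.
Coagulase -: all 5 remaining candidates are consistent.
Bacitracin -: excludes Micrococcus luteus — 4 left.
Catalase -: excludes Staphylococcus epidermidis, Staphylococcus saprophyticus — 2 left.
Two candidates remain: Streptococcus bovis and Streptococcus mitis.
  Bile esculin: Streptococcus bovis +, Streptococcus mitis - — discriminates.
  CAMP: - vs - — same for both, does not separate.
  6.5% NaCl: - vs - — same for both, does not separate.
  DNase: - vs - — same for both, does not separate.

Bile esculin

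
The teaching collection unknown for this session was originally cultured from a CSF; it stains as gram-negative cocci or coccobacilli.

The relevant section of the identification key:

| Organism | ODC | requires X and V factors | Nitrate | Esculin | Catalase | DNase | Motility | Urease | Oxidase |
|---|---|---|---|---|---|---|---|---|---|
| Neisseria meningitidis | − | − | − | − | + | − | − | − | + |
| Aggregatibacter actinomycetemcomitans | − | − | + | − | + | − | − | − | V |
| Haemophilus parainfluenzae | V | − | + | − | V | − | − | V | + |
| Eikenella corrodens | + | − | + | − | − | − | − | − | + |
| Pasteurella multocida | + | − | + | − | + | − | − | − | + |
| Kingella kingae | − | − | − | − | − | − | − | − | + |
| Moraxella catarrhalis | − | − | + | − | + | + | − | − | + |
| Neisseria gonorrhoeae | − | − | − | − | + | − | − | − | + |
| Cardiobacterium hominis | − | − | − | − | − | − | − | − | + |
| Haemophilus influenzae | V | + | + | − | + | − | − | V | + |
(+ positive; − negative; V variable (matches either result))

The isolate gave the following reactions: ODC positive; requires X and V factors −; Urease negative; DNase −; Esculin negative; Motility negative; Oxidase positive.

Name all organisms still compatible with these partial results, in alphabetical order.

Urease −: all 10 remaining candidates are consistent.
requires X and V factors −: excludes Haemophilus influenzae — 9 left.
Esculin −: all 9 remaining candidates are consistent.
DNase −: excludes Moraxella catarrhalis — 8 left.
Oxidase +: all 8 remaining candidates are consistent.
Motility −: all 8 remaining candidates are consistent.
ODC +: excludes 5 organisms — 3 left.

Eikenella corrodens, Haemophilus parainfluenzae, Pasteurella multocida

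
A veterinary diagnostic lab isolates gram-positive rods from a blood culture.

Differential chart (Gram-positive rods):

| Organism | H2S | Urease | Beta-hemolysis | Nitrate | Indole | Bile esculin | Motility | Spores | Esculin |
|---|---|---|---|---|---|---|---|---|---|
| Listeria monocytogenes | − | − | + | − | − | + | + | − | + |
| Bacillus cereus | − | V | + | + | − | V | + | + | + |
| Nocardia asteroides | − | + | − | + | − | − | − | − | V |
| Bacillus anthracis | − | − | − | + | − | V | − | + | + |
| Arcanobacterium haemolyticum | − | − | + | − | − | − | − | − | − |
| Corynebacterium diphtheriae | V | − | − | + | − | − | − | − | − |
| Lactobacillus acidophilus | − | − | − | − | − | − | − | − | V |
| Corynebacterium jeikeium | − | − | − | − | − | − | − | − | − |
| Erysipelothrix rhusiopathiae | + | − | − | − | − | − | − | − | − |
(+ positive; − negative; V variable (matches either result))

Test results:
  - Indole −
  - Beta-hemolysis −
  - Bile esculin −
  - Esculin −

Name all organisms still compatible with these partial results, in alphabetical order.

Esculin −: excludes Listeria monocytogenes, Bacillus cereus, Bacillus anthracis — 6 left.
Bile esculin −: all 6 remaining candidates are consistent.
Indole −: all 6 remaining candidates are consistent.
Beta-hemolysis −: excludes Arcanobacterium haemolyticum — 5 left.

Corynebacterium diphtheriae, Corynebacterium jeikeium, Erysipelothrix rhusiopathiae, Lactobacillus acidophilus, Nocardia asteroides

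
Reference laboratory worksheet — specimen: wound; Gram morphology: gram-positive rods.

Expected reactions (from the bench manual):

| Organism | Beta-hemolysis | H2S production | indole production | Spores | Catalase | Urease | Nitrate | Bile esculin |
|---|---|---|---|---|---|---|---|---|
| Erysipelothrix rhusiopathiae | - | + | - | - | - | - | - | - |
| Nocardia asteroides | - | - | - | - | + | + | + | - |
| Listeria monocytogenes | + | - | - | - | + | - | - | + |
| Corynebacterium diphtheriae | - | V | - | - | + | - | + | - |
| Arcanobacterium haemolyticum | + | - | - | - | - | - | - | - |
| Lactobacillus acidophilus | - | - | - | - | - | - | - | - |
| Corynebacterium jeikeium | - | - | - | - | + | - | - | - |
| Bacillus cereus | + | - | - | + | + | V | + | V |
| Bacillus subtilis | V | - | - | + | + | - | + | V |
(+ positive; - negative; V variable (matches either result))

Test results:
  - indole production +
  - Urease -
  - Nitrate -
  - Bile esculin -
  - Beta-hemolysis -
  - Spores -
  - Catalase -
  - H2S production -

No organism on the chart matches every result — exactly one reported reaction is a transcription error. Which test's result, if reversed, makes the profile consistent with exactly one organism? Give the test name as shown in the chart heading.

indole production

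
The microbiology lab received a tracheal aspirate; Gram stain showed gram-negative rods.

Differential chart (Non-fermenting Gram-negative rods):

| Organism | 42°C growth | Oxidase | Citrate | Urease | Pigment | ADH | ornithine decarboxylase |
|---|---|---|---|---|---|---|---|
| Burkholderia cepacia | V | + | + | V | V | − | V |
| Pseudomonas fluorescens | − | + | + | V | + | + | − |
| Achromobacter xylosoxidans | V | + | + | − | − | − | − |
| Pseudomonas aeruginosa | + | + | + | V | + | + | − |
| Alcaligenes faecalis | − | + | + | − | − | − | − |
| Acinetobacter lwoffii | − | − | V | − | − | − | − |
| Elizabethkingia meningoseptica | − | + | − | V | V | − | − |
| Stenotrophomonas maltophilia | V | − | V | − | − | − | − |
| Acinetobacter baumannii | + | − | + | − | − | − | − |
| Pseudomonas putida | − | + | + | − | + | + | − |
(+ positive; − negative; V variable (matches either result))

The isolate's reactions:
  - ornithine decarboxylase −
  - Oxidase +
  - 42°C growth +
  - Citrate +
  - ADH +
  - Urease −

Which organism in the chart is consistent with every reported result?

Pseudomonas aeruginosa

ADH +: excludes 7 organisms — 3 left.
ornithine decarboxylase −: all 3 remaining candidates are consistent.
42°C growth +: excludes Pseudomonas fluorescens, Pseudomonas putida — 1 left.
Urease −: the one remaining candidate is consistent.
Oxidase +: the one remaining candidate is consistent.
Citrate +: the one remaining candidate is consistent.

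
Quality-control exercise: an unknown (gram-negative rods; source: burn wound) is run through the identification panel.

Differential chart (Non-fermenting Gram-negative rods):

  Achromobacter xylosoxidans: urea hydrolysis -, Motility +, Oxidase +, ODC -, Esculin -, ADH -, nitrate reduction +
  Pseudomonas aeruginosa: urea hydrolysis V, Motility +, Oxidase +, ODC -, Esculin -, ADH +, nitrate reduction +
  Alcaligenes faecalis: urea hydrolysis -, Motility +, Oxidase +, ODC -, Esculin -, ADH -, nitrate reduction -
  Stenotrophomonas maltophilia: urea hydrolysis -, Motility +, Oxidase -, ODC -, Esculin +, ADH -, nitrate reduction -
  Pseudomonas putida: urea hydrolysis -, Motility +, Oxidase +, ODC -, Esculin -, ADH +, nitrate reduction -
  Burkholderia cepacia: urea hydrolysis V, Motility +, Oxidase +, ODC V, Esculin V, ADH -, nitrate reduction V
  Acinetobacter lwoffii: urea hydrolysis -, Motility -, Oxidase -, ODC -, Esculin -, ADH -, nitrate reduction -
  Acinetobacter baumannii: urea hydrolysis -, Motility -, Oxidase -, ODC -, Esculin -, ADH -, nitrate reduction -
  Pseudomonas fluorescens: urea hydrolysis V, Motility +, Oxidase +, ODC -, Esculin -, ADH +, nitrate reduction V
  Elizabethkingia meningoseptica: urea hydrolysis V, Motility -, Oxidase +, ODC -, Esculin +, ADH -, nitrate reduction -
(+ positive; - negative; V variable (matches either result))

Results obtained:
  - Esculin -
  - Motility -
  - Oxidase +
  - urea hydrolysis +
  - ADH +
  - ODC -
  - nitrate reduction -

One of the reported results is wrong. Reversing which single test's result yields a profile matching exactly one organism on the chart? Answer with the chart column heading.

Motility

As reported, no row in the chart matches all 7 reactions.
Reversing ODC → still no organism matches.
Reversing urea hydrolysis → still no organism matches.
Reversing nitrate reduction → still no organism matches.
Reversing Esculin → still no organism matches.
Reversing Oxidase → still no organism matches.
Reversing ADH → still no organism matches.
Reversing Motility (to +) → unique match: Pseudomonas fluorescens.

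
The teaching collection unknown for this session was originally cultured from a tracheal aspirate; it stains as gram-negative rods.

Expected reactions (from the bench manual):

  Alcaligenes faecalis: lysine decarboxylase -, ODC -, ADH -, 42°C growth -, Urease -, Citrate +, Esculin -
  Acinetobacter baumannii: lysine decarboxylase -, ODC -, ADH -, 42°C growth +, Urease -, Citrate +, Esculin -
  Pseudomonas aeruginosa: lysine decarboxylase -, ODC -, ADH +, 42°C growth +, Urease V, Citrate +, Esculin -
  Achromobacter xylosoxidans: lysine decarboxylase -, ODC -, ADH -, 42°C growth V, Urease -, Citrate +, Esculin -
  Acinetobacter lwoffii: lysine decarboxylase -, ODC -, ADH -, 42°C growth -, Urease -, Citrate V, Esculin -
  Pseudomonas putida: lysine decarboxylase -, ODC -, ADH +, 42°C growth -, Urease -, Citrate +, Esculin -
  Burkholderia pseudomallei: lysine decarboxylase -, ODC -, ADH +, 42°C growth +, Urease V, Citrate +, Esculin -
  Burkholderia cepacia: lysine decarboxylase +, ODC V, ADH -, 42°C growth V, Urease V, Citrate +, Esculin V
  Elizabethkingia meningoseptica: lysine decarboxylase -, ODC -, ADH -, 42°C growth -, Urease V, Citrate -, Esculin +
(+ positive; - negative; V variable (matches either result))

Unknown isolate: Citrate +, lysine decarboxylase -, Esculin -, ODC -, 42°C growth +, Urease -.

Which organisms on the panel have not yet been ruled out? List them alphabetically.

ODC -: all 9 remaining candidates are consistent.
42°C growth +: excludes Alcaligenes faecalis, Acinetobacter lwoffii, Pseudomonas putida, Elizabethkingia meningoseptica — 5 left.
Citrate +: all 5 remaining candidates are consistent.
lysine decarboxylase -: excludes Burkholderia cepacia — 4 left.
Esculin -: all 4 remaining candidates are consistent.
Urease -: all 4 remaining candidates are consistent.

Achromobacter xylosoxidans, Acinetobacter baumannii, Burkholderia pseudomallei, Pseudomonas aeruginosa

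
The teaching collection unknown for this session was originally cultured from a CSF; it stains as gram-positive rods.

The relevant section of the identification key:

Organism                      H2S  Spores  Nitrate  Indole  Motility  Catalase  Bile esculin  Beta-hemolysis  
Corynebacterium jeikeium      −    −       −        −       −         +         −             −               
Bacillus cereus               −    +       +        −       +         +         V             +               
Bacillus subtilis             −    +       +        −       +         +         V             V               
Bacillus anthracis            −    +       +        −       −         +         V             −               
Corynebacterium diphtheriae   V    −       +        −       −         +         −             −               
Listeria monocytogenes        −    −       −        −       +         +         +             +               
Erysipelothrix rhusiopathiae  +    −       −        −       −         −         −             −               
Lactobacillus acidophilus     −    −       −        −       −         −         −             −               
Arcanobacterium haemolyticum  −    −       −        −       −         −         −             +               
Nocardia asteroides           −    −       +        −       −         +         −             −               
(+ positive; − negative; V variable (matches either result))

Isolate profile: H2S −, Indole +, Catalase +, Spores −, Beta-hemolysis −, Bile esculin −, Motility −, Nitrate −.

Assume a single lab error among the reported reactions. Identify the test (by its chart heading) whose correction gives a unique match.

As reported, no row in the chart matches all 8 reactions.
Reversing Nitrate → still no organism matches.
Reversing Catalase → still no organism matches.
Reversing Spores → still no organism matches.
Reversing H2S → still no organism matches.
Reversing Motility → still no organism matches.
Reversing Indole (to −) → unique match: Corynebacterium jeikeium.
Reversing Beta-hemolysis → still no organism matches.
Reversing Bile esculin → still no organism matches.

Indole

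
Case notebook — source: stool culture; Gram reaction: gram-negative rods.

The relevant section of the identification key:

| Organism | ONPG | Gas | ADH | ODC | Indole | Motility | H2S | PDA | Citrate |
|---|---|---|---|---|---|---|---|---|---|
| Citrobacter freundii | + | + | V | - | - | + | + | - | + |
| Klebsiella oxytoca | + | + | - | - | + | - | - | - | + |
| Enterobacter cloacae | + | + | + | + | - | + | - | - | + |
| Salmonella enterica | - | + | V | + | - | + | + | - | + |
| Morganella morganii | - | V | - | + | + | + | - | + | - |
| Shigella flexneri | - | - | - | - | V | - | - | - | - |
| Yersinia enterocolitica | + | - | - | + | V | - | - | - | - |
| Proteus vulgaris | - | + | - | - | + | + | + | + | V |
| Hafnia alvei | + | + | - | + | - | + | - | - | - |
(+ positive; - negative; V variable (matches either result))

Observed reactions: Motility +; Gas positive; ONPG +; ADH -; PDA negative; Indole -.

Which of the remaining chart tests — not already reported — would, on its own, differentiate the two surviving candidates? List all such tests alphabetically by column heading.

Citrate, H2S, ODC

PDA -: excludes Morganella morganii, Proteus vulgaris — 7 left.
Gas +: excludes Shigella flexneri, Yersinia enterocolitica — 5 left.
ONPG +: excludes Salmonella enterica — 4 left.
Indole -: excludes Klebsiella oxytoca — 3 left.
Motility +: all 3 remaining candidates are consistent.
ADH -: excludes Enterobacter cloacae — 2 left.
Two candidates remain: Citrobacter freundii and Hafnia alvei.
  ODC: Citrobacter freundii -, Hafnia alvei + — discriminates.
  H2S: Citrobacter freundii +, Hafnia alvei - — discriminates.
  Citrate: Citrobacter freundii +, Hafnia alvei - — discriminates.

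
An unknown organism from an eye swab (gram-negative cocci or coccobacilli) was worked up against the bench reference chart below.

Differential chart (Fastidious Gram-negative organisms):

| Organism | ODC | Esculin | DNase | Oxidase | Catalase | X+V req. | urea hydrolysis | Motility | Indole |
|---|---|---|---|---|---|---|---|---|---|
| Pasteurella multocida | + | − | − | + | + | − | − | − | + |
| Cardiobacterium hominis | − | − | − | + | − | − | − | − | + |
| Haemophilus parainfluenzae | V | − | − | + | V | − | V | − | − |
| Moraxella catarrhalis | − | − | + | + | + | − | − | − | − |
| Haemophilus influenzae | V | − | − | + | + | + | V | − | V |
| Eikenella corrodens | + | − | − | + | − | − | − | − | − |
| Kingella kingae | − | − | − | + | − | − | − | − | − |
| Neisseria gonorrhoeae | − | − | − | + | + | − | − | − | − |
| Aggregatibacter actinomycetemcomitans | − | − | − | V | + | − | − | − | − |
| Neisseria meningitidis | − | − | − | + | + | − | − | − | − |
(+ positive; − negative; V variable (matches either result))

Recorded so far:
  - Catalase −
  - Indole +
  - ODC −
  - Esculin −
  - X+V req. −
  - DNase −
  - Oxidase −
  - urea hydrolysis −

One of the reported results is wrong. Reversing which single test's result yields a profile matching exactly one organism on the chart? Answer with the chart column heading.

Oxidase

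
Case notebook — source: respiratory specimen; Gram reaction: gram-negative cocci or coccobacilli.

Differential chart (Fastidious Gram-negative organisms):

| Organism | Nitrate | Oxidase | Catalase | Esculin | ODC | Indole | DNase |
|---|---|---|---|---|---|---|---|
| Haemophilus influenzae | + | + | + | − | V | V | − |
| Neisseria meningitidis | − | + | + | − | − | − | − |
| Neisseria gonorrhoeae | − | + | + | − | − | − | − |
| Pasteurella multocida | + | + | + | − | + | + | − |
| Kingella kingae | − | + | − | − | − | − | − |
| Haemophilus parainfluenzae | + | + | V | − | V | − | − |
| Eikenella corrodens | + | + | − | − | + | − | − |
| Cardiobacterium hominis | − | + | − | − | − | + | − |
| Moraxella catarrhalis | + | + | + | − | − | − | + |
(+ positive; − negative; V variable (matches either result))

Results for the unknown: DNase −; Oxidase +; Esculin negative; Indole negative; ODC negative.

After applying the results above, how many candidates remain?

5

Indole −: excludes Pasteurella multocida, Cardiobacterium hominis — 7 left.
DNase −: excludes Moraxella catarrhalis — 6 left.
Esculin −: all 6 remaining candidates are consistent.
Oxidase +: all 6 remaining candidates are consistent.
ODC −: excludes Eikenella corrodens — 5 left.
Still consistent: Haemophilus influenzae, Haemophilus parainfluenzae, Kingella kingae, Neisseria gonorrhoeae, Neisseria meningitidis.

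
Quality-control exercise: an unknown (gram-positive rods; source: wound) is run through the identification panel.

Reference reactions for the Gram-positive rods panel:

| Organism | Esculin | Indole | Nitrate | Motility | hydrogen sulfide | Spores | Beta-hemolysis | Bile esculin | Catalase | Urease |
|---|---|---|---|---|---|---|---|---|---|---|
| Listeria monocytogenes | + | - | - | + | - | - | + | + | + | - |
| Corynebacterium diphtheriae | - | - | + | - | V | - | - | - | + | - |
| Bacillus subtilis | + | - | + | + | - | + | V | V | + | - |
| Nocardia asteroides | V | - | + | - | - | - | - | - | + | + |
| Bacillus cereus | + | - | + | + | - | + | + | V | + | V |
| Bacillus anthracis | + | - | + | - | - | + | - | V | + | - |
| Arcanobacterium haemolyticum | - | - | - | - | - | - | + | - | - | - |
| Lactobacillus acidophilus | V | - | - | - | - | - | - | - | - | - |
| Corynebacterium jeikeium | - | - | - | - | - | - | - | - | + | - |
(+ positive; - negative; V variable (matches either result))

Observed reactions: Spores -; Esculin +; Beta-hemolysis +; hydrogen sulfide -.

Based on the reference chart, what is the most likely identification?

Listeria monocytogenes

Beta-hemolysis +: excludes 5 organisms — 4 left.
Spores -: excludes Bacillus subtilis, Bacillus cereus — 2 left.
hydrogen sulfide -: all 2 remaining candidates are consistent.
Esculin +: excludes Arcanobacterium haemolyticum — 1 left.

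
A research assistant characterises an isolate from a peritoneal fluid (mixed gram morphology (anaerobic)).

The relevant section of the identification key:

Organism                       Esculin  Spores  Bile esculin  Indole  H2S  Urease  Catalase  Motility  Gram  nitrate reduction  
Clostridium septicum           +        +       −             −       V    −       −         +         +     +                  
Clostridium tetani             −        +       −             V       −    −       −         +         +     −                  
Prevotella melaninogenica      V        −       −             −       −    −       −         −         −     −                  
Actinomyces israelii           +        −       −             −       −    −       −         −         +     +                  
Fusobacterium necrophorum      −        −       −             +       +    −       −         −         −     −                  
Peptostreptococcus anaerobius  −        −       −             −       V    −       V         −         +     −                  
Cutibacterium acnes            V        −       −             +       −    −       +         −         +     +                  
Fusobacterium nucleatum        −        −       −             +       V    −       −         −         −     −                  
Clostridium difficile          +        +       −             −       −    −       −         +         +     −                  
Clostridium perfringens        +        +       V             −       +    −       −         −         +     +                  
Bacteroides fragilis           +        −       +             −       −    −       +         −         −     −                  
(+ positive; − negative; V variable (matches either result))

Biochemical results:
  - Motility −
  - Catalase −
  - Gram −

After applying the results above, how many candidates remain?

3

Gram −: excludes 7 organisms — 4 left.
Motility −: all 4 remaining candidates are consistent.
Catalase −: excludes Bacteroides fragilis — 3 left.
Still consistent: Fusobacterium necrophorum, Fusobacterium nucleatum, Prevotella melaninogenica.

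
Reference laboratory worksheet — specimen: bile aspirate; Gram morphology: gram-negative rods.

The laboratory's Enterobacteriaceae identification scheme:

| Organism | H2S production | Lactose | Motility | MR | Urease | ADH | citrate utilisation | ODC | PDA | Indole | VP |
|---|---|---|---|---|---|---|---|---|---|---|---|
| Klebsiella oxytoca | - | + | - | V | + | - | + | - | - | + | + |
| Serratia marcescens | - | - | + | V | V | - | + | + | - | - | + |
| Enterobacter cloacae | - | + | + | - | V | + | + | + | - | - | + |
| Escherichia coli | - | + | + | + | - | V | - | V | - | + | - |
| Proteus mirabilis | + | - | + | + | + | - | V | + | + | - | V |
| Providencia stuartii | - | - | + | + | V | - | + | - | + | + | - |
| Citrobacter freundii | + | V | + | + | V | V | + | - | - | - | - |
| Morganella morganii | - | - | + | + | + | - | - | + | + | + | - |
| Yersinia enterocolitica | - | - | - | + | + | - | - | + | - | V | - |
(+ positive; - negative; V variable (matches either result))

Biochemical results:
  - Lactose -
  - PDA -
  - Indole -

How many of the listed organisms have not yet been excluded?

3

Lactose -: excludes Klebsiella oxytoca, Enterobacter cloacae, Escherichia coli — 6 left.
Indole -: excludes Providencia stuartii, Morganella morganii — 4 left.
PDA -: excludes Proteus mirabilis — 3 left.
Still consistent: Citrobacter freundii, Serratia marcescens, Yersinia enterocolitica.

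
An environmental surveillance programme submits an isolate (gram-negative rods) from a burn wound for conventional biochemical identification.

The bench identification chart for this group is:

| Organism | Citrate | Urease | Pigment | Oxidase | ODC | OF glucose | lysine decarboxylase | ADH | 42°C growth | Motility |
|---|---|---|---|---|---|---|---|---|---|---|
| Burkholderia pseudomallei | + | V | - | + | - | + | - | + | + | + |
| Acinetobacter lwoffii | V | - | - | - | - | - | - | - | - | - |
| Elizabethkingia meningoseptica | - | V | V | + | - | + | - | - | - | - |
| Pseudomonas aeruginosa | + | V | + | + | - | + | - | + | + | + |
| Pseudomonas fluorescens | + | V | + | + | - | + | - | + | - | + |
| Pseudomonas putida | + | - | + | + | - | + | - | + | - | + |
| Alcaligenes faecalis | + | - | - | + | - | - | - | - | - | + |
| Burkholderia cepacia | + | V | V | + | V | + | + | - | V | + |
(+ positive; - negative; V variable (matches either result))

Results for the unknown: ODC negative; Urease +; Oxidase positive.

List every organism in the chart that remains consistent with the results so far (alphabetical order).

Burkholderia cepacia, Burkholderia pseudomallei, Elizabethkingia meningoseptica, Pseudomonas aeruginosa, Pseudomonas fluorescens

ODC -: all 8 remaining candidates are consistent.
Oxidase +: excludes Acinetobacter lwoffii — 7 left.
Urease +: excludes Pseudomonas putida, Alcaligenes faecalis — 5 left.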